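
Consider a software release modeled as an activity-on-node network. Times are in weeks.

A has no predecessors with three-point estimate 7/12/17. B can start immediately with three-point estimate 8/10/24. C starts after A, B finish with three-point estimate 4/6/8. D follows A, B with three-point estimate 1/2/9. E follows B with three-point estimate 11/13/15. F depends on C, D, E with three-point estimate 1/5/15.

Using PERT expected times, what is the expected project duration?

te_A = (7 + 4·12 + 17)/6 = 72/6 = 12
te_B = (8 + 4·10 + 24)/6 = 72/6 = 12
te_C = (4 + 4·6 + 8)/6 = 36/6 = 6
te_D = (1 + 4·2 + 9)/6 = 18/6 = 3
te_E = (11 + 4·13 + 15)/6 = 78/6 = 13
te_F = (1 + 4·5 + 15)/6 = 36/6 = 6

Forward pass:
ES_A = 0; EF_A = 12
ES_B = 0; EF_B = 12
ES_C = max(EF_A=12, EF_B=12) = 12; EF_C = 12+6 = 18
ES_D = max(EF_A=12, EF_B=12) = 12; EF_D = 12+3 = 15
ES_E = 12; EF_E = 12+13 = 25
ES_F = max(EF_C=18, EF_D=15, EF_E=25) = 25; EF_F = 25+6 = 31
Expected project duration μ = 31 weeks. Critical path: B → E → F.

31 weeks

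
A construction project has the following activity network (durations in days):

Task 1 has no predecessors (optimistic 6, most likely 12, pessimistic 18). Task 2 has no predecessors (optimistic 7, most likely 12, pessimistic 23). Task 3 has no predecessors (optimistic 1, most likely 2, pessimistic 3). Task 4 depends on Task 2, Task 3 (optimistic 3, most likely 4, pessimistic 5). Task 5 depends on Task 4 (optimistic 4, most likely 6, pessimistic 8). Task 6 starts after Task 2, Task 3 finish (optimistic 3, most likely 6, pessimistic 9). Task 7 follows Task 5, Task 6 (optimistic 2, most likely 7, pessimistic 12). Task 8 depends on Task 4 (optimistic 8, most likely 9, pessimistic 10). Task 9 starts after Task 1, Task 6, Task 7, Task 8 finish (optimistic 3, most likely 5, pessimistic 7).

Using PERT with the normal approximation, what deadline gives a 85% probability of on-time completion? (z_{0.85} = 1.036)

te_Task 1 = (6 + 4·12 + 18)/6 = 72/6 = 12; σ²_Task 1 = ((18−6)/6)² = 4.000
te_Task 2 = (7 + 4·12 + 23)/6 = 78/6 = 13; σ²_Task 2 = ((23−7)/6)² = 7.111
te_Task 3 = (1 + 4·2 + 3)/6 = 12/6 = 2; σ²_Task 3 = ((3−1)/6)² = 0.111
te_Task 4 = (3 + 4·4 + 5)/6 = 24/6 = 4; σ²_Task 4 = ((5−3)/6)² = 0.111
te_Task 5 = (4 + 4·6 + 8)/6 = 36/6 = 6; σ²_Task 5 = ((8−4)/6)² = 0.444
te_Task 6 = (3 + 4·6 + 9)/6 = 36/6 = 6; σ²_Task 6 = ((9−3)/6)² = 1.000
te_Task 7 = (2 + 4·7 + 12)/6 = 42/6 = 7; σ²_Task 7 = ((12−2)/6)² = 2.778
te_Task 8 = (8 + 4·9 + 10)/6 = 54/6 = 9; σ²_Task 8 = ((10−8)/6)² = 0.111
te_Task 9 = (3 + 4·5 + 7)/6 = 30/6 = 5; σ²_Task 9 = ((7−3)/6)² = 0.444

Forward pass:
ES_Task 1 = 0; EF_Task 1 = 12
ES_Task 2 = 0; EF_Task 2 = 13
ES_Task 3 = 0; EF_Task 3 = 2
ES_Task 4 = max(EF_Task 2=13, EF_Task 3=2) = 13; EF_Task 4 = 13+4 = 17
ES_Task 5 = 17; EF_Task 5 = 17+6 = 23
ES_Task 6 = max(EF_Task 2=13, EF_Task 3=2) = 13; EF_Task 6 = 13+6 = 19
ES_Task 7 = max(EF_Task 5=23, EF_Task 6=19) = 23; EF_Task 7 = 23+7 = 30
ES_Task 8 = 17; EF_Task 8 = 17+9 = 26
ES_Task 9 = max(EF_Task 1=12, EF_Task 6=19, EF_Task 7=30, EF_Task 8=26) = 30; EF_Task 9 = 30+5 = 35
Expected project duration μ = 35 days. Critical path: Task 2 → Task 4 → Task 5 → Task 7 → Task 9.

Variance along critical path = 7.111 + 0.111 + 0.444 + 2.778 + 0.444 = 10.889; σ = 3.300 days.
D = μ + z·σ = 35 + 1.036·3.300 = 38.4 days

38.4 days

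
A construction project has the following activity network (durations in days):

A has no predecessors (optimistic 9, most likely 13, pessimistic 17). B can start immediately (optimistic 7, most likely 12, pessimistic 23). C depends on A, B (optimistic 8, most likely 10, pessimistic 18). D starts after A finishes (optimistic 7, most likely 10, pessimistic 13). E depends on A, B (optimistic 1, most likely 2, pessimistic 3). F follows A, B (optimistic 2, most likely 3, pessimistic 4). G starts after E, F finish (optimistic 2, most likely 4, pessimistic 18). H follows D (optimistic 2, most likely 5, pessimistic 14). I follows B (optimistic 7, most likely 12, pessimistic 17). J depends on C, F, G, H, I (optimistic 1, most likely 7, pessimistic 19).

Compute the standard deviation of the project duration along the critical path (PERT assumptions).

3.97 days

te_A = (9 + 4·13 + 17)/6 = 78/6 = 13; σ²_A = ((17−9)/6)² = 1.778
te_B = (7 + 4·12 + 23)/6 = 78/6 = 13; σ²_B = ((23−7)/6)² = 7.111
te_C = (8 + 4·10 + 18)/6 = 66/6 = 11; σ²_C = ((18−8)/6)² = 2.778
te_D = (7 + 4·10 + 13)/6 = 60/6 = 10; σ²_D = ((13−7)/6)² = 1.000
te_E = (1 + 4·2 + 3)/6 = 12/6 = 2; σ²_E = ((3−1)/6)² = 0.111
te_F = (2 + 4·3 + 4)/6 = 18/6 = 3; σ²_F = ((4−2)/6)² = 0.111
te_G = (2 + 4·4 + 18)/6 = 36/6 = 6; σ²_G = ((18−2)/6)² = 7.111
te_H = (2 + 4·5 + 14)/6 = 36/6 = 6; σ²_H = ((14−2)/6)² = 4.000
te_I = (7 + 4·12 + 17)/6 = 72/6 = 12; σ²_I = ((17−7)/6)² = 2.778
te_J = (1 + 4·7 + 19)/6 = 48/6 = 8; σ²_J = ((19−1)/6)² = 9.000

Forward pass:
ES_A = 0; EF_A = 13
ES_B = 0; EF_B = 13
ES_C = max(EF_A=13, EF_B=13) = 13; EF_C = 13+11 = 24
ES_D = 13; EF_D = 13+10 = 23
ES_E = max(EF_A=13, EF_B=13) = 13; EF_E = 13+2 = 15
ES_F = max(EF_A=13, EF_B=13) = 13; EF_F = 13+3 = 16
ES_G = max(EF_E=15, EF_F=16) = 16; EF_G = 16+6 = 22
ES_H = 23; EF_H = 23+6 = 29
ES_I = 13; EF_I = 13+12 = 25
ES_J = max(EF_C=24, EF_F=16, EF_G=22, EF_H=29, EF_I=25) = 29; EF_J = 29+8 = 37
Expected project duration μ = 37 days. Critical path: A → D → H → J.

Variance along critical path = 1.778 + 1.000 + 4.000 + 9.000 = 15.778
σ = √15.778 = 3.972 days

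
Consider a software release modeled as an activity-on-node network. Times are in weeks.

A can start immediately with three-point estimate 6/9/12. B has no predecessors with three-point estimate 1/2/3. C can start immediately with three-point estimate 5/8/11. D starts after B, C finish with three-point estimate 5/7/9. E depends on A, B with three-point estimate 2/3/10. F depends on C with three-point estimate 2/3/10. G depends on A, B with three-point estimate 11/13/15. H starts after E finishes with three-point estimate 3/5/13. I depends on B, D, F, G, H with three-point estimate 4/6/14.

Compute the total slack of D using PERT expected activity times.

te_A = (6 + 4·9 + 12)/6 = 54/6 = 9
te_B = (1 + 4·2 + 3)/6 = 12/6 = 2
te_C = (5 + 4·8 + 11)/6 = 48/6 = 8
te_D = (5 + 4·7 + 9)/6 = 42/6 = 7
te_E = (2 + 4·3 + 10)/6 = 24/6 = 4
te_F = (2 + 4·3 + 10)/6 = 24/6 = 4
te_G = (11 + 4·13 + 15)/6 = 78/6 = 13
te_H = (3 + 4·5 + 13)/6 = 36/6 = 6
te_I = (4 + 4·6 + 14)/6 = 42/6 = 7

Forward pass:
ES_A = 0; EF_A = 9
ES_B = 0; EF_B = 2
ES_C = 0; EF_C = 8
ES_D = max(EF_B=2, EF_C=8) = 8; EF_D = 8+7 = 15
ES_E = max(EF_A=9, EF_B=2) = 9; EF_E = 9+4 = 13
ES_F = 8; EF_F = 8+4 = 12
ES_G = max(EF_A=9, EF_B=2) = 9; EF_G = 9+13 = 22
ES_H = 13; EF_H = 13+6 = 19
ES_I = max(EF_B=2, EF_D=15, EF_F=12, EF_G=22, EF_H=19) = 22; EF_I = 22+7 = 29
Expected project duration μ = 29 weeks. Critical path: A → G → I.

Backward pass:
LF_I = 29; LS_I = 29−7 = 22
LF_H = LS_I = 22; LS_H = 22−6 = 16
LF_G = LS_I = 22; LS_G = 22−13 = 9
LF_F = LS_I = 22; LS_F = 22−4 = 18
LF_E = LS_H = 16; LS_E = 16−4 = 12
LF_D = LS_I = 22; LS_D = 22−7 = 15
LF_C = min(LS_D=15, LS_F=18) = 15; LS_C = 15−8 = 7
LF_B = min(LS_D=15, LS_E=12, LS_G=9, LS_I=22) = 9; LS_B = 9−2 = 7
LF_A = min(LS_E=12, LS_G=9) = 9; LS_A = 9−9 = 0
Slack_D = LS_D − ES_D = 15 − 8 = 7

7 weeks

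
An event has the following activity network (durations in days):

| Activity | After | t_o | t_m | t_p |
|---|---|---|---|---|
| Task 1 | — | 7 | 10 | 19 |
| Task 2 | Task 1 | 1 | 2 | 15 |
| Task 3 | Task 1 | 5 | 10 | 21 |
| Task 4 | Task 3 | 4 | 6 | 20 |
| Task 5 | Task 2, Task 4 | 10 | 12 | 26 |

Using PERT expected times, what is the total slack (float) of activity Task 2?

te_Task 1 = (7 + 4·10 + 19)/6 = 66/6 = 11
te_Task 2 = (1 + 4·2 + 15)/6 = 24/6 = 4
te_Task 3 = (5 + 4·10 + 21)/6 = 66/6 = 11
te_Task 4 = (4 + 4·6 + 20)/6 = 48/6 = 8
te_Task 5 = (10 + 4·12 + 26)/6 = 84/6 = 14

Forward pass:
ES_Task 1 = 0; EF_Task 1 = 11
ES_Task 2 = 11; EF_Task 2 = 11+4 = 15
ES_Task 3 = 11; EF_Task 3 = 11+11 = 22
ES_Task 4 = 22; EF_Task 4 = 22+8 = 30
ES_Task 5 = max(EF_Task 2=15, EF_Task 4=30) = 30; EF_Task 5 = 30+14 = 44
Expected project duration μ = 44 days. Critical path: Task 1 → Task 3 → Task 4 → Task 5.

Backward pass:
LF_Task 5 = 44; LS_Task 5 = 44−14 = 30
LF_Task 4 = LS_Task 5 = 30; LS_Task 4 = 30−8 = 22
LF_Task 3 = LS_Task 4 = 22; LS_Task 3 = 22−11 = 11
LF_Task 2 = LS_Task 5 = 30; LS_Task 2 = 30−4 = 26
LF_Task 1 = min(LS_Task 2=26, LS_Task 3=11) = 11; LS_Task 1 = 11−11 = 0
Slack_Task 2 = LS_Task 2 − ES_Task 2 = 26 − 11 = 15

15 days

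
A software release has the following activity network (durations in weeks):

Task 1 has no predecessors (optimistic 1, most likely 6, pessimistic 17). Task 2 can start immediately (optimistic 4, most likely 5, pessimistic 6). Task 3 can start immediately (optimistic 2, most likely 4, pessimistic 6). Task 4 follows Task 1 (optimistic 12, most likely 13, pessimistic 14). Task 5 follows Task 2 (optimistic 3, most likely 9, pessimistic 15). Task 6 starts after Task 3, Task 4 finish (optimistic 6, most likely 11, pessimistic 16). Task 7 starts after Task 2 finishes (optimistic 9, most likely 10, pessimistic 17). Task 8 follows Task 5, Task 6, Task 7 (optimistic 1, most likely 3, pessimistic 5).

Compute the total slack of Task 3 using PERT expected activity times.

16 weeks

te_Task 1 = (1 + 4·6 + 17)/6 = 42/6 = 7
te_Task 2 = (4 + 4·5 + 6)/6 = 30/6 = 5
te_Task 3 = (2 + 4·4 + 6)/6 = 24/6 = 4
te_Task 4 = (12 + 4·13 + 14)/6 = 78/6 = 13
te_Task 5 = (3 + 4·9 + 15)/6 = 54/6 = 9
te_Task 6 = (6 + 4·11 + 16)/6 = 66/6 = 11
te_Task 7 = (9 + 4·10 + 17)/6 = 66/6 = 11
te_Task 8 = (1 + 4·3 + 5)/6 = 18/6 = 3

Forward pass:
ES_Task 1 = 0; EF_Task 1 = 7
ES_Task 2 = 0; EF_Task 2 = 5
ES_Task 3 = 0; EF_Task 3 = 4
ES_Task 4 = 7; EF_Task 4 = 7+13 = 20
ES_Task 5 = 5; EF_Task 5 = 5+9 = 14
ES_Task 6 = max(EF_Task 3=4, EF_Task 4=20) = 20; EF_Task 6 = 20+11 = 31
ES_Task 7 = 5; EF_Task 7 = 5+11 = 16
ES_Task 8 = max(EF_Task 5=14, EF_Task 6=31, EF_Task 7=16) = 31; EF_Task 8 = 31+3 = 34
Expected project duration μ = 34 weeks. Critical path: Task 1 → Task 4 → Task 6 → Task 8.

Backward pass:
LF_Task 8 = 34; LS_Task 8 = 34−3 = 31
LF_Task 7 = LS_Task 8 = 31; LS_Task 7 = 31−11 = 20
LF_Task 6 = LS_Task 8 = 31; LS_Task 6 = 31−11 = 20
LF_Task 5 = LS_Task 8 = 31; LS_Task 5 = 31−9 = 22
LF_Task 4 = LS_Task 6 = 20; LS_Task 4 = 20−13 = 7
LF_Task 3 = LS_Task 6 = 20; LS_Task 3 = 20−4 = 16
LF_Task 2 = min(LS_Task 5=22, LS_Task 7=20) = 20; LS_Task 2 = 20−5 = 15
LF_Task 1 = LS_Task 4 = 7; LS_Task 1 = 7−7 = 0
Slack_Task 3 = LS_Task 3 − ES_Task 3 = 16 − 0 = 16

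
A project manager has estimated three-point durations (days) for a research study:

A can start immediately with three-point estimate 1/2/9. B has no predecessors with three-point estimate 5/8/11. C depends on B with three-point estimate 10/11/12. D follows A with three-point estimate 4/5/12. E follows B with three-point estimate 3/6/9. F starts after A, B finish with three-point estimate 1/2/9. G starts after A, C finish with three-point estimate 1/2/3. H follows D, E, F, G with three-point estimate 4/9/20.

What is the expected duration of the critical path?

31 days

te_A = (1 + 4·2 + 9)/6 = 18/6 = 3
te_B = (5 + 4·8 + 11)/6 = 48/6 = 8
te_C = (10 + 4·11 + 12)/6 = 66/6 = 11
te_D = (4 + 4·5 + 12)/6 = 36/6 = 6
te_E = (3 + 4·6 + 9)/6 = 36/6 = 6
te_F = (1 + 4·2 + 9)/6 = 18/6 = 3
te_G = (1 + 4·2 + 3)/6 = 12/6 = 2
te_H = (4 + 4·9 + 20)/6 = 60/6 = 10

Forward pass:
ES_A = 0; EF_A = 3
ES_B = 0; EF_B = 8
ES_C = 8; EF_C = 8+11 = 19
ES_D = 3; EF_D = 3+6 = 9
ES_E = 8; EF_E = 8+6 = 14
ES_F = max(EF_A=3, EF_B=8) = 8; EF_F = 8+3 = 11
ES_G = max(EF_A=3, EF_C=19) = 19; EF_G = 19+2 = 21
ES_H = max(EF_D=9, EF_E=14, EF_F=11, EF_G=21) = 21; EF_H = 21+10 = 31
Expected project duration μ = 31 days. Critical path: B → C → G → H.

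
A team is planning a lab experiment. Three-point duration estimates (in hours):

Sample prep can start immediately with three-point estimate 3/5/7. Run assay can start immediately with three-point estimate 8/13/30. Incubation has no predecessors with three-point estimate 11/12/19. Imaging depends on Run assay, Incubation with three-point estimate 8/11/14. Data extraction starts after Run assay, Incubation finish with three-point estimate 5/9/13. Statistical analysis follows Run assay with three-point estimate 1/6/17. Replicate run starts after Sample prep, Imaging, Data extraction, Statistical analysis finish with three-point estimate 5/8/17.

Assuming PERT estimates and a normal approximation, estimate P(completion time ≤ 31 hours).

0.176

te_Sample prep = (3 + 4·5 + 7)/6 = 30/6 = 5; σ²_Sample prep = ((7−3)/6)² = 0.444
te_Run assay = (8 + 4·13 + 30)/6 = 90/6 = 15; σ²_Run assay = ((30−8)/6)² = 13.444
te_Incubation = (11 + 4·12 + 19)/6 = 78/6 = 13; σ²_Incubation = ((19−11)/6)² = 1.778
te_Imaging = (8 + 4·11 + 14)/6 = 66/6 = 11; σ²_Imaging = ((14−8)/6)² = 1.000
te_Data extraction = (5 + 4·9 + 13)/6 = 54/6 = 9; σ²_Data extraction = ((13−5)/6)² = 1.778
te_Statistical analysis = (1 + 4·6 + 17)/6 = 42/6 = 7; σ²_Statistical analysis = ((17−1)/6)² = 7.111
te_Replicate run = (5 + 4·8 + 17)/6 = 54/6 = 9; σ²_Replicate run = ((17−5)/6)² = 4.000

Forward pass:
ES_Sample prep = 0; EF_Sample prep = 5
ES_Run assay = 0; EF_Run assay = 15
ES_Incubation = 0; EF_Incubation = 13
ES_Imaging = max(EF_Run assay=15, EF_Incubation=13) = 15; EF_Imaging = 15+11 = 26
ES_Data extraction = max(EF_Run assay=15, EF_Incubation=13) = 15; EF_Data extraction = 15+9 = 24
ES_Statistical analysis = 15; EF_Statistical analysis = 15+7 = 22
ES_Replicate run = max(EF_Sample prep=5, EF_Imaging=26, EF_Data extraction=24, EF_Statistical analysis=22) = 26; EF_Replicate run = 26+9 = 35
Expected project duration μ = 35 hours. Critical path: Run assay → Imaging → Replicate run.

Variance along critical path = 13.444 + 1.000 + 4.000 = 18.444; σ = √18.444 = 4.295 hours.
Z = (31 − 35) / 4.295 = -0.931
P(T ≤ 31) = Φ(-0.931) ≈ 0.176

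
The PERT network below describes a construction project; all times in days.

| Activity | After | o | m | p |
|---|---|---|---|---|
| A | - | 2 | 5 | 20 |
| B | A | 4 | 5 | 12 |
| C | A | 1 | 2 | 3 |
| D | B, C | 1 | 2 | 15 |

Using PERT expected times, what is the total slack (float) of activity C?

te_A = (2 + 4·5 + 20)/6 = 42/6 = 7
te_B = (4 + 4·5 + 12)/6 = 36/6 = 6
te_C = (1 + 4·2 + 3)/6 = 12/6 = 2
te_D = (1 + 4·2 + 15)/6 = 24/6 = 4

Forward pass:
ES_A = 0; EF_A = 7
ES_B = 7; EF_B = 7+6 = 13
ES_C = 7; EF_C = 7+2 = 9
ES_D = max(EF_B=13, EF_C=9) = 13; EF_D = 13+4 = 17
Expected project duration μ = 17 days. Critical path: A → B → D.

Backward pass:
LF_D = 17; LS_D = 17−4 = 13
LF_C = LS_D = 13; LS_C = 13−2 = 11
LF_B = LS_D = 13; LS_B = 13−6 = 7
LF_A = min(LS_B=7, LS_C=11) = 7; LS_A = 7−7 = 0
Slack_C = LS_C − ES_C = 11 − 7 = 4

4 days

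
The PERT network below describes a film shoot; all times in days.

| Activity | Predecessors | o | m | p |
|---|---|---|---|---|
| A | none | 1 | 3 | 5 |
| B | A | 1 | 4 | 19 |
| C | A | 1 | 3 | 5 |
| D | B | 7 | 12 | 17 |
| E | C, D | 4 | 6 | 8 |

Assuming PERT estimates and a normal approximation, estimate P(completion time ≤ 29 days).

te_A = (1 + 4·3 + 5)/6 = 18/6 = 3; σ²_A = ((5−1)/6)² = 0.444
te_B = (1 + 4·4 + 19)/6 = 36/6 = 6; σ²_B = ((19−1)/6)² = 9.000
te_C = (1 + 4·3 + 5)/6 = 18/6 = 3; σ²_C = ((5−1)/6)² = 0.444
te_D = (7 + 4·12 + 17)/6 = 72/6 = 12; σ²_D = ((17−7)/6)² = 2.778
te_E = (4 + 4·6 + 8)/6 = 36/6 = 6; σ²_E = ((8−4)/6)² = 0.444

Forward pass:
ES_A = 0; EF_A = 3
ES_B = 3; EF_B = 3+6 = 9
ES_C = 3; EF_C = 3+3 = 6
ES_D = 9; EF_D = 9+12 = 21
ES_E = max(EF_C=6, EF_D=21) = 21; EF_E = 21+6 = 27
Expected project duration μ = 27 days. Critical path: A → B → D → E.

Variance along critical path = 0.444 + 9.000 + 2.778 + 0.444 = 12.667; σ = √12.667 = 3.559 days.
Z = (29 − 27) / 3.559 = 0.562
P(T ≤ 29) = Φ(0.562) ≈ 0.713

0.713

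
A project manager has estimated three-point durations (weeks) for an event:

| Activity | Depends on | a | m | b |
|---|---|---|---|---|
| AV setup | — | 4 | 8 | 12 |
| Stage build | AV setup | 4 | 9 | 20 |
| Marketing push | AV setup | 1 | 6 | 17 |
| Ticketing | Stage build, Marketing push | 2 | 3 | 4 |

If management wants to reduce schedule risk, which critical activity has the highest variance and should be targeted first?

Stage build

te_AV setup = (4 + 4·8 + 12)/6 = 48/6 = 8; σ²_AV setup = ((12−4)/6)² = 1.778
te_Stage build = (4 + 4·9 + 20)/6 = 60/6 = 10; σ²_Stage build = ((20−4)/6)² = 7.111
te_Marketing push = (1 + 4·6 + 17)/6 = 42/6 = 7; σ²_Marketing push = ((17−1)/6)² = 7.111
te_Ticketing = (2 + 4·3 + 4)/6 = 18/6 = 3; σ²_Ticketing = ((4−2)/6)² = 0.111

Forward pass:
ES_AV setup = 0; EF_AV setup = 8
ES_Stage build = 8; EF_Stage build = 8+10 = 18
ES_Marketing push = 8; EF_Marketing push = 8+7 = 15
ES_Ticketing = max(EF_Stage build=18, EF_Marketing push=15) = 18; EF_Ticketing = 18+3 = 21
Expected project duration μ = 21 weeks. Critical path: AV setup → Stage build → Ticketing.

Variances on critical path: σ²_AV setup=1.778, σ²_Stage build=7.111, σ²_Ticketing=0.111.
Largest is σ²_Stage build = 7.111.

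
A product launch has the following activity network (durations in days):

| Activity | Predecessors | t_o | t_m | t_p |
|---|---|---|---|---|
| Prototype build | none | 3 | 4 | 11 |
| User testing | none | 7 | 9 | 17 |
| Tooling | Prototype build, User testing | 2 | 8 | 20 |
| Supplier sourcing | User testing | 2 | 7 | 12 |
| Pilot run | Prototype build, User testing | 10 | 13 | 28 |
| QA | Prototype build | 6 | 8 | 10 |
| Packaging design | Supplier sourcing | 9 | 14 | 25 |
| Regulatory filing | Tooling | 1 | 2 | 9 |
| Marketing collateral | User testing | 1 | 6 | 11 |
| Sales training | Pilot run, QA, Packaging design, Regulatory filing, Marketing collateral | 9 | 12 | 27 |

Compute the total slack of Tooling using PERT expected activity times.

10 days

te_Prototype build = (3 + 4·4 + 11)/6 = 30/6 = 5
te_User testing = (7 + 4·9 + 17)/6 = 60/6 = 10
te_Tooling = (2 + 4·8 + 20)/6 = 54/6 = 9
te_Supplier sourcing = (2 + 4·7 + 12)/6 = 42/6 = 7
te_Pilot run = (10 + 4·13 + 28)/6 = 90/6 = 15
te_QA = (6 + 4·8 + 10)/6 = 48/6 = 8
te_Packaging design = (9 + 4·14 + 25)/6 = 90/6 = 15
te_Regulatory filing = (1 + 4·2 + 9)/6 = 18/6 = 3
te_Marketing collateral = (1 + 4·6 + 11)/6 = 36/6 = 6
te_Sales training = (9 + 4·12 + 27)/6 = 84/6 = 14

Forward pass:
ES_Prototype build = 0; EF_Prototype build = 5
ES_User testing = 0; EF_User testing = 10
ES_Tooling = max(EF_Prototype build=5, EF_User testing=10) = 10; EF_Tooling = 10+9 = 19
ES_Supplier sourcing = 10; EF_Supplier sourcing = 10+7 = 17
ES_Pilot run = max(EF_Prototype build=5, EF_User testing=10) = 10; EF_Pilot run = 10+15 = 25
ES_QA = 5; EF_QA = 5+8 = 13
ES_Packaging design = 17; EF_Packaging design = 17+15 = 32
ES_Regulatory filing = 19; EF_Regulatory filing = 19+3 = 22
ES_Marketing collateral = 10; EF_Marketing collateral = 10+6 = 16
ES_Sales training = max(EF_Pilot run=25, EF_QA=13, EF_Packaging design=32, EF_Regulatory filing=22, EF_Marketing collateral=16) = 32; EF_Sales training = 32+14 = 46
Expected project duration μ = 46 days. Critical path: User testing → Supplier sourcing → Packaging design → Sales training.

Backward pass:
LF_Sales training = 46; LS_Sales training = 46−14 = 32
LF_Marketing collateral = LS_Sales training = 32; LS_Marketing collateral = 32−6 = 26
LF_Regulatory filing = LS_Sales training = 32; LS_Regulatory filing = 32−3 = 29
LF_Packaging design = LS_Sales training = 32; LS_Packaging design = 32−15 = 17
LF_QA = LS_Sales training = 32; LS_QA = 32−8 = 24
LF_Pilot run = LS_Sales training = 32; LS_Pilot run = 32−15 = 17
LF_Supplier sourcing = LS_Packaging design = 17; LS_Supplier sourcing = 17−7 = 10
LF_Tooling = LS_Regulatory filing = 29; LS_Tooling = 29−9 = 20
LF_User testing = min(LS_Tooling=20, LS_Supplier sourcing=10, LS_Pilot run=17, LS_Marketing collateral=26) = 10; LS_User testing = 10−10 = 0
LF_Prototype build = min(LS_Tooling=20, LS_Pilot run=17, LS_QA=24) = 17; LS_Prototype build = 17−5 = 12
Slack_Tooling = LS_Tooling − ES_Tooling = 20 − 10 = 10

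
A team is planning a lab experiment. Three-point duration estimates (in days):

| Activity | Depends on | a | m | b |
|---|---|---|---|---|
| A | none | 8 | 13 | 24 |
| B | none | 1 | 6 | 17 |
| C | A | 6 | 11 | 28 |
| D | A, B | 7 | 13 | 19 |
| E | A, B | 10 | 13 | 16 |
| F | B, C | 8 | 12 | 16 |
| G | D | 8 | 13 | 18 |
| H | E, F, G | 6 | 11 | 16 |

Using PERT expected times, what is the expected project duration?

te_A = (8 + 4·13 + 24)/6 = 84/6 = 14
te_B = (1 + 4·6 + 17)/6 = 42/6 = 7
te_C = (6 + 4·11 + 28)/6 = 78/6 = 13
te_D = (7 + 4·13 + 19)/6 = 78/6 = 13
te_E = (10 + 4·13 + 16)/6 = 78/6 = 13
te_F = (8 + 4·12 + 16)/6 = 72/6 = 12
te_G = (8 + 4·13 + 18)/6 = 78/6 = 13
te_H = (6 + 4·11 + 16)/6 = 66/6 = 11

Forward pass:
ES_A = 0; EF_A = 14
ES_B = 0; EF_B = 7
ES_C = 14; EF_C = 14+13 = 27
ES_D = max(EF_A=14, EF_B=7) = 14; EF_D = 14+13 = 27
ES_E = max(EF_A=14, EF_B=7) = 14; EF_E = 14+13 = 27
ES_F = max(EF_B=7, EF_C=27) = 27; EF_F = 27+12 = 39
ES_G = 27; EF_G = 27+13 = 40
ES_H = max(EF_E=27, EF_F=39, EF_G=40) = 40; EF_H = 40+11 = 51
Expected project duration μ = 51 days. Critical path: A → D → G → H.

51 days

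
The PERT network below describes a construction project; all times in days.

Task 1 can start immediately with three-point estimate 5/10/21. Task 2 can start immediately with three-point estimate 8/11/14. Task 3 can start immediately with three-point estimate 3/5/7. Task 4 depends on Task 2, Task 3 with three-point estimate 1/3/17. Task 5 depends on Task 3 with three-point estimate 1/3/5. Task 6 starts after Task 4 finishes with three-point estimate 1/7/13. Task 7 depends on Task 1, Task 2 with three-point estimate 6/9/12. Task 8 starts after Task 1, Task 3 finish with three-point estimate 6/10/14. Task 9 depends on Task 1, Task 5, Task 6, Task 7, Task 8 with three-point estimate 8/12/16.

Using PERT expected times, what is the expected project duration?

35 days

te_Task 1 = (5 + 4·10 + 21)/6 = 66/6 = 11
te_Task 2 = (8 + 4·11 + 14)/6 = 66/6 = 11
te_Task 3 = (3 + 4·5 + 7)/6 = 30/6 = 5
te_Task 4 = (1 + 4·3 + 17)/6 = 30/6 = 5
te_Task 5 = (1 + 4·3 + 5)/6 = 18/6 = 3
te_Task 6 = (1 + 4·7 + 13)/6 = 42/6 = 7
te_Task 7 = (6 + 4·9 + 12)/6 = 54/6 = 9
te_Task 8 = (6 + 4·10 + 14)/6 = 60/6 = 10
te_Task 9 = (8 + 4·12 + 16)/6 = 72/6 = 12

Forward pass:
ES_Task 1 = 0; EF_Task 1 = 11
ES_Task 2 = 0; EF_Task 2 = 11
ES_Task 3 = 0; EF_Task 3 = 5
ES_Task 4 = max(EF_Task 2=11, EF_Task 3=5) = 11; EF_Task 4 = 11+5 = 16
ES_Task 5 = 5; EF_Task 5 = 5+3 = 8
ES_Task 6 = 16; EF_Task 6 = 16+7 = 23
ES_Task 7 = max(EF_Task 1=11, EF_Task 2=11) = 11; EF_Task 7 = 11+9 = 20
ES_Task 8 = max(EF_Task 1=11, EF_Task 3=5) = 11; EF_Task 8 = 11+10 = 21
ES_Task 9 = max(EF_Task 1=11, EF_Task 5=8, EF_Task 6=23, EF_Task 7=20, EF_Task 8=21) = 23; EF_Task 9 = 23+12 = 35
Expected project duration μ = 35 days. Critical path: Task 2 → Task 4 → Task 6 → Task 9.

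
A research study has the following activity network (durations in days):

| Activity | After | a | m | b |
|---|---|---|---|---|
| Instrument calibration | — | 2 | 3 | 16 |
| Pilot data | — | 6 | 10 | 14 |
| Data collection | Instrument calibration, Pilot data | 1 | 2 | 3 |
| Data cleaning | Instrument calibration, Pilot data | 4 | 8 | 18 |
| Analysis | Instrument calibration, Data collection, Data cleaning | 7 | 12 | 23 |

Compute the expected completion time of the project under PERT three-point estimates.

32 days

te_Instrument calibration = (2 + 4·3 + 16)/6 = 30/6 = 5
te_Pilot data = (6 + 4·10 + 14)/6 = 60/6 = 10
te_Data collection = (1 + 4·2 + 3)/6 = 12/6 = 2
te_Data cleaning = (4 + 4·8 + 18)/6 = 54/6 = 9
te_Analysis = (7 + 4·12 + 23)/6 = 78/6 = 13

Forward pass:
ES_Instrument calibration = 0; EF_Instrument calibration = 5
ES_Pilot data = 0; EF_Pilot data = 10
ES_Data collection = max(EF_Instrument calibration=5, EF_Pilot data=10) = 10; EF_Data collection = 10+2 = 12
ES_Data cleaning = max(EF_Instrument calibration=5, EF_Pilot data=10) = 10; EF_Data cleaning = 10+9 = 19
ES_Analysis = max(EF_Instrument calibration=5, EF_Data collection=12, EF_Data cleaning=19) = 19; EF_Analysis = 19+13 = 32
Expected project duration μ = 32 days. Critical path: Pilot data → Data cleaning → Analysis.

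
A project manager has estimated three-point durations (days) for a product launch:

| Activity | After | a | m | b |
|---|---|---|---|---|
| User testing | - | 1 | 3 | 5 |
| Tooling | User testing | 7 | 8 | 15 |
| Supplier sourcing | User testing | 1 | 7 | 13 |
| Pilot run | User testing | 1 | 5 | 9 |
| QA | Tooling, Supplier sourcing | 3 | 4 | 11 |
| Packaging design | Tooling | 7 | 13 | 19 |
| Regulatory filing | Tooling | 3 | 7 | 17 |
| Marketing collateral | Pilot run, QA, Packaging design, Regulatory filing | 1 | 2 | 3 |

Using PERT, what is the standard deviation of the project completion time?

2.52 days

te_User testing = (1 + 4·3 + 5)/6 = 18/6 = 3; σ²_User testing = ((5−1)/6)² = 0.444
te_Tooling = (7 + 4·8 + 15)/6 = 54/6 = 9; σ²_Tooling = ((15−7)/6)² = 1.778
te_Supplier sourcing = (1 + 4·7 + 13)/6 = 42/6 = 7; σ²_Supplier sourcing = ((13−1)/6)² = 4.000
te_Pilot run = (1 + 4·5 + 9)/6 = 30/6 = 5; σ²_Pilot run = ((9−1)/6)² = 1.778
te_QA = (3 + 4·4 + 11)/6 = 30/6 = 5; σ²_QA = ((11−3)/6)² = 1.778
te_Packaging design = (7 + 4·13 + 19)/6 = 78/6 = 13; σ²_Packaging design = ((19−7)/6)² = 4.000
te_Regulatory filing = (3 + 4·7 + 17)/6 = 48/6 = 8; σ²_Regulatory filing = ((17−3)/6)² = 5.444
te_Marketing collateral = (1 + 4·2 + 3)/6 = 12/6 = 2; σ²_Marketing collateral = ((3−1)/6)² = 0.111

Forward pass:
ES_User testing = 0; EF_User testing = 3
ES_Tooling = 3; EF_Tooling = 3+9 = 12
ES_Supplier sourcing = 3; EF_Supplier sourcing = 3+7 = 10
ES_Pilot run = 3; EF_Pilot run = 3+5 = 8
ES_QA = max(EF_Tooling=12, EF_Supplier sourcing=10) = 12; EF_QA = 12+5 = 17
ES_Packaging design = 12; EF_Packaging design = 12+13 = 25
ES_Regulatory filing = 12; EF_Regulatory filing = 12+8 = 20
ES_Marketing collateral = max(EF_Pilot run=8, EF_QA=17, EF_Packaging design=25, EF_Regulatory filing=20) = 25; EF_Marketing collateral = 25+2 = 27
Expected project duration μ = 27 days. Critical path: User testing → Tooling → Packaging design → Marketing collateral.

Variance along critical path = 0.444 + 1.778 + 4.000 + 0.111 = 6.333
σ = √6.333 = 2.517 days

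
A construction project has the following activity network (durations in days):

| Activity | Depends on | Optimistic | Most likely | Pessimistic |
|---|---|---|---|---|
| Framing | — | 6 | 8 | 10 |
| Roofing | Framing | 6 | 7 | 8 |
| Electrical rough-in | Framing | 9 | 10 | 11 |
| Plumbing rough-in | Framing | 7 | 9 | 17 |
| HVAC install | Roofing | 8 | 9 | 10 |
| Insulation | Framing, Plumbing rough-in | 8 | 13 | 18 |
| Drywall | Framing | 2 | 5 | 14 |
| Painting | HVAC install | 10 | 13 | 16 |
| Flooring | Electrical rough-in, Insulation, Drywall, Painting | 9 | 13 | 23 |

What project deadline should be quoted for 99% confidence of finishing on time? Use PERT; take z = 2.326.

57.2 days

te_Framing = (6 + 4·8 + 10)/6 = 48/6 = 8; σ²_Framing = ((10−6)/6)² = 0.444
te_Roofing = (6 + 4·7 + 8)/6 = 42/6 = 7; σ²_Roofing = ((8−6)/6)² = 0.111
te_Electrical rough-in = (9 + 4·10 + 11)/6 = 60/6 = 10; σ²_Electrical rough-in = ((11−9)/6)² = 0.111
te_Plumbing rough-in = (7 + 4·9 + 17)/6 = 60/6 = 10; σ²_Plumbing rough-in = ((17−7)/6)² = 2.778
te_HVAC install = (8 + 4·9 + 10)/6 = 54/6 = 9; σ²_HVAC install = ((10−8)/6)² = 0.111
te_Insulation = (8 + 4·13 + 18)/6 = 78/6 = 13; σ²_Insulation = ((18−8)/6)² = 2.778
te_Drywall = (2 + 4·5 + 14)/6 = 36/6 = 6; σ²_Drywall = ((14−2)/6)² = 4.000
te_Painting = (10 + 4·13 + 16)/6 = 78/6 = 13; σ²_Painting = ((16−10)/6)² = 1.000
te_Flooring = (9 + 4·13 + 23)/6 = 84/6 = 14; σ²_Flooring = ((23−9)/6)² = 5.444

Forward pass:
ES_Framing = 0; EF_Framing = 8
ES_Roofing = 8; EF_Roofing = 8+7 = 15
ES_Electrical rough-in = 8; EF_Electrical rough-in = 8+10 = 18
ES_Plumbing rough-in = 8; EF_Plumbing rough-in = 8+10 = 18
ES_HVAC install = 15; EF_HVAC install = 15+9 = 24
ES_Insulation = max(EF_Framing=8, EF_Plumbing rough-in=18) = 18; EF_Insulation = 18+13 = 31
ES_Drywall = 8; EF_Drywall = 8+6 = 14
ES_Painting = 24; EF_Painting = 24+13 = 37
ES_Flooring = max(EF_Electrical rough-in=18, EF_Insulation=31, EF_Drywall=14, EF_Painting=37) = 37; EF_Flooring = 37+14 = 51
Expected project duration μ = 51 days. Critical path: Framing → Roofing → HVAC install → Painting → Flooring.

Variance along critical path = 0.444 + 0.111 + 0.111 + 1.000 + 5.444 = 7.111; σ = 2.667 days.
D = μ + z·σ = 51 + 2.326·2.667 = 57.2 days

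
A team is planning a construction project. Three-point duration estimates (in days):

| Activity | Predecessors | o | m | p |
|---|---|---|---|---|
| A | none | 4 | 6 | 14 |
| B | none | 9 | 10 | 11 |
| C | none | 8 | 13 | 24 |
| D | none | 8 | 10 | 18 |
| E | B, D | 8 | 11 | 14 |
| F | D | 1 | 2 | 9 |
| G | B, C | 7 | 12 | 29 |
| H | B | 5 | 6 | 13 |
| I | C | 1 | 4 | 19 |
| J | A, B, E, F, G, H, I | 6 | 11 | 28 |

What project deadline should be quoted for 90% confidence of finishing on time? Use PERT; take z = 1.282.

te_A = (4 + 4·6 + 14)/6 = 42/6 = 7; σ²_A = ((14−4)/6)² = 2.778
te_B = (9 + 4·10 + 11)/6 = 60/6 = 10; σ²_B = ((11−9)/6)² = 0.111
te_C = (8 + 4·13 + 24)/6 = 84/6 = 14; σ²_C = ((24−8)/6)² = 7.111
te_D = (8 + 4·10 + 18)/6 = 66/6 = 11; σ²_D = ((18−8)/6)² = 2.778
te_E = (8 + 4·11 + 14)/6 = 66/6 = 11; σ²_E = ((14−8)/6)² = 1.000
te_F = (1 + 4·2 + 9)/6 = 18/6 = 3; σ²_F = ((9−1)/6)² = 1.778
te_G = (7 + 4·12 + 29)/6 = 84/6 = 14; σ²_G = ((29−7)/6)² = 13.444
te_H = (5 + 4·6 + 13)/6 = 42/6 = 7; σ²_H = ((13−5)/6)² = 1.778
te_I = (1 + 4·4 + 19)/6 = 36/6 = 6; σ²_I = ((19−1)/6)² = 9.000
te_J = (6 + 4·11 + 28)/6 = 78/6 = 13; σ²_J = ((28−6)/6)² = 13.444

Forward pass:
ES_A = 0; EF_A = 7
ES_B = 0; EF_B = 10
ES_C = 0; EF_C = 14
ES_D = 0; EF_D = 11
ES_E = max(EF_B=10, EF_D=11) = 11; EF_E = 11+11 = 22
ES_F = 11; EF_F = 11+3 = 14
ES_G = max(EF_B=10, EF_C=14) = 14; EF_G = 14+14 = 28
ES_H = 10; EF_H = 10+7 = 17
ES_I = 14; EF_I = 14+6 = 20
ES_J = max(EF_A=7, EF_B=10, EF_E=22, EF_F=14, EF_G=28, EF_H=17, EF_I=20) = 28; EF_J = 28+13 = 41
Expected project duration μ = 41 days. Critical path: C → G → J.

Variance along critical path = 7.111 + 13.444 + 13.444 = 34.000; σ = 5.831 days.
D = μ + z·σ = 41 + 1.282·5.831 = 48.5 days

48.5 days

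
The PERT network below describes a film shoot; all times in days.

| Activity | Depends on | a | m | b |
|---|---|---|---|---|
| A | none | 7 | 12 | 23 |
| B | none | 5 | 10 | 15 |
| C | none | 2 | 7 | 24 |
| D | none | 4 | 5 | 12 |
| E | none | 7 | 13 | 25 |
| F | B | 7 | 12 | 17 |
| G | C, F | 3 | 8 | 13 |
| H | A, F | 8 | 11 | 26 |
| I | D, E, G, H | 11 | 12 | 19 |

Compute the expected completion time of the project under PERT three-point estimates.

te_A = (7 + 4·12 + 23)/6 = 78/6 = 13
te_B = (5 + 4·10 + 15)/6 = 60/6 = 10
te_C = (2 + 4·7 + 24)/6 = 54/6 = 9
te_D = (4 + 4·5 + 12)/6 = 36/6 = 6
te_E = (7 + 4·13 + 25)/6 = 84/6 = 14
te_F = (7 + 4·12 + 17)/6 = 72/6 = 12
te_G = (3 + 4·8 + 13)/6 = 48/6 = 8
te_H = (8 + 4·11 + 26)/6 = 78/6 = 13
te_I = (11 + 4·12 + 19)/6 = 78/6 = 13

Forward pass:
ES_A = 0; EF_A = 13
ES_B = 0; EF_B = 10
ES_C = 0; EF_C = 9
ES_D = 0; EF_D = 6
ES_E = 0; EF_E = 14
ES_F = 10; EF_F = 10+12 = 22
ES_G = max(EF_C=9, EF_F=22) = 22; EF_G = 22+8 = 30
ES_H = max(EF_A=13, EF_F=22) = 22; EF_H = 22+13 = 35
ES_I = max(EF_D=6, EF_E=14, EF_G=30, EF_H=35) = 35; EF_I = 35+13 = 48
Expected project duration μ = 48 days. Critical path: B → F → H → I.

48 days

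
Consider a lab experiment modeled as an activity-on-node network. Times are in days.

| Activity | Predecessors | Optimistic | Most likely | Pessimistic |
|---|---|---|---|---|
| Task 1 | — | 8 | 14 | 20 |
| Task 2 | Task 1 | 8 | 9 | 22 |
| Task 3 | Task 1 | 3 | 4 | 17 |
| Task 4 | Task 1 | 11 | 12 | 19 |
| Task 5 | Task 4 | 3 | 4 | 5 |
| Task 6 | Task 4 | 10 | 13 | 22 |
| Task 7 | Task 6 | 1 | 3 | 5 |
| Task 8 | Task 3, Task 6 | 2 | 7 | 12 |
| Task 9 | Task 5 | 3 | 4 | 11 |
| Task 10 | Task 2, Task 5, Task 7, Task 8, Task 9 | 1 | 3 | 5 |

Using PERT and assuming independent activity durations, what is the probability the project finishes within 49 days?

0.290

te_Task 1 = (8 + 4·14 + 20)/6 = 84/6 = 14; σ²_Task 1 = ((20−8)/6)² = 4.000
te_Task 2 = (8 + 4·9 + 22)/6 = 66/6 = 11; σ²_Task 2 = ((22−8)/6)² = 5.444
te_Task 3 = (3 + 4·4 + 17)/6 = 36/6 = 6; σ²_Task 3 = ((17−3)/6)² = 5.444
te_Task 4 = (11 + 4·12 + 19)/6 = 78/6 = 13; σ²_Task 4 = ((19−11)/6)² = 1.778
te_Task 5 = (3 + 4·4 + 5)/6 = 24/6 = 4; σ²_Task 5 = ((5−3)/6)² = 0.111
te_Task 6 = (10 + 4·13 + 22)/6 = 84/6 = 14; σ²_Task 6 = ((22−10)/6)² = 4.000
te_Task 7 = (1 + 4·3 + 5)/6 = 18/6 = 3; σ²_Task 7 = ((5−1)/6)² = 0.444
te_Task 8 = (2 + 4·7 + 12)/6 = 42/6 = 7; σ²_Task 8 = ((12−2)/6)² = 2.778
te_Task 9 = (3 + 4·4 + 11)/6 = 30/6 = 5; σ²_Task 9 = ((11−3)/6)² = 1.778
te_Task 10 = (1 + 4·3 + 5)/6 = 18/6 = 3; σ²_Task 10 = ((5−1)/6)² = 0.444

Forward pass:
ES_Task 1 = 0; EF_Task 1 = 14
ES_Task 2 = 14; EF_Task 2 = 14+11 = 25
ES_Task 3 = 14; EF_Task 3 = 14+6 = 20
ES_Task 4 = 14; EF_Task 4 = 14+13 = 27
ES_Task 5 = 27; EF_Task 5 = 27+4 = 31
ES_Task 6 = 27; EF_Task 6 = 27+14 = 41
ES_Task 7 = 41; EF_Task 7 = 41+3 = 44
ES_Task 8 = max(EF_Task 3=20, EF_Task 6=41) = 41; EF_Task 8 = 41+7 = 48
ES_Task 9 = 31; EF_Task 9 = 31+5 = 36
ES_Task 10 = max(EF_Task 2=25, EF_Task 5=31, EF_Task 7=44, EF_Task 8=48, EF_Task 9=36) = 48; EF_Task 10 = 48+3 = 51
Expected project duration μ = 51 days. Critical path: Task 1 → Task 4 → Task 6 → Task 8 → Task 10.

Variance along critical path = 4.000 + 1.778 + 4.000 + 2.778 + 0.444 = 13.000; σ = √13.000 = 3.606 days.
Z = (49 − 51) / 3.606 = -0.555
P(T ≤ 49) = Φ(-0.555) ≈ 0.290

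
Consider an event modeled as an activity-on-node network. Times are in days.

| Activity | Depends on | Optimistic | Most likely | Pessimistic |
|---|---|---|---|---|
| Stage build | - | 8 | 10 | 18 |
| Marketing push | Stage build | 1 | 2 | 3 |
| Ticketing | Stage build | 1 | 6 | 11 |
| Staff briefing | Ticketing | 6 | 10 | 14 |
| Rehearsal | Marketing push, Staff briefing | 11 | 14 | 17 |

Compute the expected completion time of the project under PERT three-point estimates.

te_Stage build = (8 + 4·10 + 18)/6 = 66/6 = 11
te_Marketing push = (1 + 4·2 + 3)/6 = 12/6 = 2
te_Ticketing = (1 + 4·6 + 11)/6 = 36/6 = 6
te_Staff briefing = (6 + 4·10 + 14)/6 = 60/6 = 10
te_Rehearsal = (11 + 4·14 + 17)/6 = 84/6 = 14

Forward pass:
ES_Stage build = 0; EF_Stage build = 11
ES_Marketing push = 11; EF_Marketing push = 11+2 = 13
ES_Ticketing = 11; EF_Ticketing = 11+6 = 17
ES_Staff briefing = 17; EF_Staff briefing = 17+10 = 27
ES_Rehearsal = max(EF_Marketing push=13, EF_Staff briefing=27) = 27; EF_Rehearsal = 27+14 = 41
Expected project duration μ = 41 days. Critical path: Stage build → Ticketing → Staff briefing → Rehearsal.

41 days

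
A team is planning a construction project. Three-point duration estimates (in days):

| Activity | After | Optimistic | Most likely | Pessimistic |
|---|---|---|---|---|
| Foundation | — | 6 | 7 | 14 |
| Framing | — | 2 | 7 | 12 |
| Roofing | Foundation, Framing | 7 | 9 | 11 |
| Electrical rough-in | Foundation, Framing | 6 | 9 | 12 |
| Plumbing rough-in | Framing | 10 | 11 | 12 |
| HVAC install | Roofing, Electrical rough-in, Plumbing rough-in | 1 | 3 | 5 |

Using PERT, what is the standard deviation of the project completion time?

1.83 days

te_Foundation = (6 + 4·7 + 14)/6 = 48/6 = 8; σ²_Foundation = ((14−6)/6)² = 1.778
te_Framing = (2 + 4·7 + 12)/6 = 42/6 = 7; σ²_Framing = ((12−2)/6)² = 2.778
te_Roofing = (7 + 4·9 + 11)/6 = 54/6 = 9; σ²_Roofing = ((11−7)/6)² = 0.444
te_Electrical rough-in = (6 + 4·9 + 12)/6 = 54/6 = 9; σ²_Electrical rough-in = ((12−6)/6)² = 1.000
te_Plumbing rough-in = (10 + 4·11 + 12)/6 = 66/6 = 11; σ²_Plumbing rough-in = ((12−10)/6)² = 0.111
te_HVAC install = (1 + 4·3 + 5)/6 = 18/6 = 3; σ²_HVAC install = ((5−1)/6)² = 0.444

Forward pass:
ES_Foundation = 0; EF_Foundation = 8
ES_Framing = 0; EF_Framing = 7
ES_Roofing = max(EF_Foundation=8, EF_Framing=7) = 8; EF_Roofing = 8+9 = 17
ES_Electrical rough-in = max(EF_Foundation=8, EF_Framing=7) = 8; EF_Electrical rough-in = 8+9 = 17
ES_Plumbing rough-in = 7; EF_Plumbing rough-in = 7+11 = 18
ES_HVAC install = max(EF_Roofing=17, EF_Electrical rough-in=17, EF_Plumbing rough-in=18) = 18; EF_HVAC install = 18+3 = 21
Expected project duration μ = 21 days. Critical path: Framing → Plumbing rough-in → HVAC install.

Variance along critical path = 2.778 + 0.111 + 0.444 = 3.333
σ = √3.333 = 1.826 days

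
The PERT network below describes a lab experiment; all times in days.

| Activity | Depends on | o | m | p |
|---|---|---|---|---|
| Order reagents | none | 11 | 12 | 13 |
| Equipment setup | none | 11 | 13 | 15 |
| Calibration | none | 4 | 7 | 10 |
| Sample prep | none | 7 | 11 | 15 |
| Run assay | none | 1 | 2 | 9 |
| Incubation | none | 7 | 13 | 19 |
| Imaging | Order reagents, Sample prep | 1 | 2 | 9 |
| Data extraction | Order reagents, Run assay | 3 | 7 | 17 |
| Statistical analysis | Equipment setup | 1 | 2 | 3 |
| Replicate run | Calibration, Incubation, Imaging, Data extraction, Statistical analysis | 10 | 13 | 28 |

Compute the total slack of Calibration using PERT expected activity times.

13 days

te_Order reagents = (11 + 4·12 + 13)/6 = 72/6 = 12
te_Equipment setup = (11 + 4·13 + 15)/6 = 78/6 = 13
te_Calibration = (4 + 4·7 + 10)/6 = 42/6 = 7
te_Sample prep = (7 + 4·11 + 15)/6 = 66/6 = 11
te_Run assay = (1 + 4·2 + 9)/6 = 18/6 = 3
te_Incubation = (7 + 4·13 + 19)/6 = 78/6 = 13
te_Imaging = (1 + 4·2 + 9)/6 = 18/6 = 3
te_Data extraction = (3 + 4·7 + 17)/6 = 48/6 = 8
te_Statistical analysis = (1 + 4·2 + 3)/6 = 12/6 = 2
te_Replicate run = (10 + 4·13 + 28)/6 = 90/6 = 15

Forward pass:
ES_Order reagents = 0; EF_Order reagents = 12
ES_Equipment setup = 0; EF_Equipment setup = 13
ES_Calibration = 0; EF_Calibration = 7
ES_Sample prep = 0; EF_Sample prep = 11
ES_Run assay = 0; EF_Run assay = 3
ES_Incubation = 0; EF_Incubation = 13
ES_Imaging = max(EF_Order reagents=12, EF_Sample prep=11) = 12; EF_Imaging = 12+3 = 15
ES_Data extraction = max(EF_Order reagents=12, EF_Run assay=3) = 12; EF_Data extraction = 12+8 = 20
ES_Statistical analysis = 13; EF_Statistical analysis = 13+2 = 15
ES_Replicate run = max(EF_Calibration=7, EF_Incubation=13, EF_Imaging=15, EF_Data extraction=20, EF_Statistical analysis=15) = 20; EF_Replicate run = 20+15 = 35
Expected project duration μ = 35 days. Critical path: Order reagents → Data extraction → Replicate run.

Backward pass:
LF_Replicate run = 35; LS_Replicate run = 35−15 = 20
LF_Statistical analysis = LS_Replicate run = 20; LS_Statistical analysis = 20−2 = 18
LF_Data extraction = LS_Replicate run = 20; LS_Data extraction = 20−8 = 12
LF_Imaging = LS_Replicate run = 20; LS_Imaging = 20−3 = 17
LF_Incubation = LS_Replicate run = 20; LS_Incubation = 20−13 = 7
LF_Run assay = LS_Data extraction = 12; LS_Run assay = 12−3 = 9
LF_Sample prep = LS_Imaging = 17; LS_Sample prep = 17−11 = 6
LF_Calibration = LS_Replicate run = 20; LS_Calibration = 20−7 = 13
LF_Equipment setup = LS_Statistical analysis = 18; LS_Equipment setup = 18−13 = 5
LF_Order reagents = min(LS_Imaging=17, LS_Data extraction=12) = 12; LS_Order reagents = 12−12 = 0
Slack_Calibration = LS_Calibration − ES_Calibration = 13 − 0 = 13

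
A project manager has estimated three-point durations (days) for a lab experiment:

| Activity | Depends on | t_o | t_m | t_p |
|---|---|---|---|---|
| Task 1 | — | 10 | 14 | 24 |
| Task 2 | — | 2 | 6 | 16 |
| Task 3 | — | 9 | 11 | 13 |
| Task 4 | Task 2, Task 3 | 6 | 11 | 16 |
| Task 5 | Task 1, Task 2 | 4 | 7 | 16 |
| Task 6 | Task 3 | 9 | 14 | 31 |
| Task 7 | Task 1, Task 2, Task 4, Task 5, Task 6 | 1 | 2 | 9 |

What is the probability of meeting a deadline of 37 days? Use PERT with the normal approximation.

0.962

te_Task 1 = (10 + 4·14 + 24)/6 = 90/6 = 15; σ²_Task 1 = ((24−10)/6)² = 5.444
te_Task 2 = (2 + 4·6 + 16)/6 = 42/6 = 7; σ²_Task 2 = ((16−2)/6)² = 5.444
te_Task 3 = (9 + 4·11 + 13)/6 = 66/6 = 11; σ²_Task 3 = ((13−9)/6)² = 0.444
te_Task 4 = (6 + 4·11 + 16)/6 = 66/6 = 11; σ²_Task 4 = ((16−6)/6)² = 2.778
te_Task 5 = (4 + 4·7 + 16)/6 = 48/6 = 8; σ²_Task 5 = ((16−4)/6)² = 4.000
te_Task 6 = (9 + 4·14 + 31)/6 = 96/6 = 16; σ²_Task 6 = ((31−9)/6)² = 13.444
te_Task 7 = (1 + 4·2 + 9)/6 = 18/6 = 3; σ²_Task 7 = ((9−1)/6)² = 1.778

Forward pass:
ES_Task 1 = 0; EF_Task 1 = 15
ES_Task 2 = 0; EF_Task 2 = 7
ES_Task 3 = 0; EF_Task 3 = 11
ES_Task 4 = max(EF_Task 2=7, EF_Task 3=11) = 11; EF_Task 4 = 11+11 = 22
ES_Task 5 = max(EF_Task 1=15, EF_Task 2=7) = 15; EF_Task 5 = 15+8 = 23
ES_Task 6 = 11; EF_Task 6 = 11+16 = 27
ES_Task 7 = max(EF_Task 1=15, EF_Task 2=7, EF_Task 4=22, EF_Task 5=23, EF_Task 6=27) = 27; EF_Task 7 = 27+3 = 30
Expected project duration μ = 30 days. Critical path: Task 3 → Task 6 → Task 7.

Variance along critical path = 0.444 + 13.444 + 1.778 = 15.667; σ = √15.667 = 3.958 days.
Z = (37 − 30) / 3.958 = 1.769
P(T ≤ 37) = Φ(1.769) ≈ 0.962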